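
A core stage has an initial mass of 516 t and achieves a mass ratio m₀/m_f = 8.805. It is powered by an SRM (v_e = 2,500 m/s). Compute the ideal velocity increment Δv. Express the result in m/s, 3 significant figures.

From the ideal rocket equation, Δv = v_e · ln(8.805) = 2500.0 × 2.1753 ≈ 5438.3 m/s.

Δv ≈ 5440 m/s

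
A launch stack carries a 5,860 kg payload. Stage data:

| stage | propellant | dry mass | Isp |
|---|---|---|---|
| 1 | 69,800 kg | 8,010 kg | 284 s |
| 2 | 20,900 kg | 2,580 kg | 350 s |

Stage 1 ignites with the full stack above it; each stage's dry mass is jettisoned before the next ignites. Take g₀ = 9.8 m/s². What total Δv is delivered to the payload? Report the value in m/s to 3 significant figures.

Δv ≈ 7210 m/s

Ignition mass of stage 1 = 69,800+8,010 + 20,900+2,580 + 5,860 = 107,150 kg.
Stage 1: m₀ = 107,150 kg, m_f = 107,150 − 69,800 = 37,350 kg; Δv = 284×9.8×ln(2.869) = 2783.2×1.0539 ≈ 2933 m/s.
Stage 2: m₀ = 29,340 kg, m_f = 29,340 − 20,900 = 8,440 kg; Δv = 350×9.8×ln(3.476) = 3430.0×1.2460 ≈ 4274 m/s.
Total Δv = 2933 + 4274 = 7207 m/s.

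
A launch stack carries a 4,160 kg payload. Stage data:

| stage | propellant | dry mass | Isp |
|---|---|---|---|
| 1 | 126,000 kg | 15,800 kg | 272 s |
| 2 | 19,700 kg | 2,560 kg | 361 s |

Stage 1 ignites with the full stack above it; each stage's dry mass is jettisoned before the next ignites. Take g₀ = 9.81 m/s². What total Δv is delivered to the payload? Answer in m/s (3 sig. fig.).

Δv ≈ 8540 m/s

Ignition mass of stage 1 = 126,000+15,800 + 19,700+2,560 + 4,160 = 168,220 kg.
Stage 1: m₀ = 168,220 kg, m_f = 168,220 − 126,000 = 42,220 kg; Δv = 272×9.81×ln(3.984) = 2668.3×1.3824 ≈ 3689 m/s.
Stage 2: m₀ = 26,420 kg, m_f = 26,420 − 19,700 = 6,720 kg; Δv = 361×9.81×ln(3.932) = 3541.4×1.3690 ≈ 4848 m/s.
Total Δv = 3689 + 4848 = 8537 m/s.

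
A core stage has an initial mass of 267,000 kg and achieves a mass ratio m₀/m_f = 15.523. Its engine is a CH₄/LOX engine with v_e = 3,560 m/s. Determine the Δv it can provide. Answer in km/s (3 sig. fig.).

Using Δv = v_e ln(m₀/m_f): Δv = v_e · ln(15.523) = 3560.0 × 2.7423 ≈ 9762.7 m/s.

Δv ≈ 9.76 km/s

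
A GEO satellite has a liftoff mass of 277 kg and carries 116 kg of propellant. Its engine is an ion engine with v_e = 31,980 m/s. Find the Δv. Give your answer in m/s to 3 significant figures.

Δv ≈ 17400 m/s

m_f = m₀ − m_prop = 277 − 116 = 161 kg.
By the Tsiolkovsky rocket equation, Δv = v_e · ln(m₀/m_f) = 31980.0 × ln(1.72) = 31980.0 × 0.5426 ≈ 17352.8 m/s.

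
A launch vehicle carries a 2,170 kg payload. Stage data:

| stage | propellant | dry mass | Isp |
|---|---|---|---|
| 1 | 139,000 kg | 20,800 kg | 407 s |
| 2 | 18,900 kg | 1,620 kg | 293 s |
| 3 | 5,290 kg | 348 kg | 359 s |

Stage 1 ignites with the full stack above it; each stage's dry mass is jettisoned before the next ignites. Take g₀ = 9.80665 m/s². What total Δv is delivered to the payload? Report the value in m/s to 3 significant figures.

Δv ≈ 12500 m/s

Ignition mass of stage 1 = 139,000+20,800 + 18,900+1,620 + 5,290+348 + 2,170 = 188,128 kg.
Stage 1: m₀ = 188,128 kg, m_f = 188,128 − 139,000 = 49,128 kg; Δv = 407×9.80665×ln(3.829) = 3991.3×1.3427 ≈ 5359 m/s.
Stage 2: m₀ = 28,328 kg, m_f = 28,328 − 18,900 = 9,428 kg; Δv = 293×9.80665×ln(3.005) = 2873.3×1.1002 ≈ 3161 m/s.
Stage 3: m₀ = 7,808 kg, m_f = 7,808 − 5,290 = 2,518 kg; Δv = 359×9.80665×ln(3.101) = 3520.6×1.1317 ≈ 3984 m/s.
Total Δv = 5359 + 3161 + 3984 = 12504 m/s.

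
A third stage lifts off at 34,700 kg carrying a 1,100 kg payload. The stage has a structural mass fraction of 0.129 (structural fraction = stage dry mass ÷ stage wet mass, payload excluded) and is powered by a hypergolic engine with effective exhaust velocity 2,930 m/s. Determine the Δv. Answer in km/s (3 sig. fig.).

Δv ≈ 5.43 km/s

Stage wet mass = m₀ − payload = 34,700 − 1,100 = 33,600 kg.
Stage dry mass = ε × stage wet mass = 0.129 × 33,600 = 4,334.4 kg.
Burnout mass m_f = stage dry + payload = 4,334.4 + 1,100 = 5,434.4 kg.
Δv = v_e · ln(34,700/5,434.4) = 2930.0 × ln(6.385) = 2930.0 × 1.8540 ≈ 5432 m/s.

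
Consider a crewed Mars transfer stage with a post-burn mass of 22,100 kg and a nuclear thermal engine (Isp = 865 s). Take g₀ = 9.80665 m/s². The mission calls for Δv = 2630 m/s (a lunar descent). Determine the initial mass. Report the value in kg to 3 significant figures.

v_e = Isp · g₀ = 865 × 9.80665 = 8482.8 m/s.
Using Δv = v_e ln(m₀/m_f): m₀/m_f = exp(Δv / v_e) = exp(2630 / 8482.8) = exp(0.3100) = 1.3635.
m₀ = m_f × 1.3635 = 22,100 × 1.3635 = 30,133.4 kg.

initial mass ≈ 30100 kg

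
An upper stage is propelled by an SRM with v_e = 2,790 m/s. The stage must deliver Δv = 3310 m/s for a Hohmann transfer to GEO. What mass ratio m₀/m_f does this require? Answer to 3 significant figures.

mass ratio ≈ 3.28

Using Δv = v_e ln(m₀/m_f): m₀/m_f = exp(Δv / v_e) = exp(3310 / 2790.0) = exp(1.1864) = 3.2752.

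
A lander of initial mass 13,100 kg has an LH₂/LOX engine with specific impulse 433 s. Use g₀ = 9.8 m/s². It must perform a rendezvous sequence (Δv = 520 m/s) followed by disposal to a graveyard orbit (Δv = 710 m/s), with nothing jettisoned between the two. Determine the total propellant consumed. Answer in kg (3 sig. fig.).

total propellant consumed ≈ 3300 kg

v_e = Isp · g₀ = 433 × 9.8 = 4243.4 m/s.
After the first burn: m = 13100 × exp(−520/4243.4) = 13100 × 0.88467 = 11,589.2 kg.
After the second burn: m = 11,589.2 × exp(−710/4243.4) = 11,589.2 × 0.84593 = 9,803.65 kg.
Total propellant = m₀ − m_final = 13100 − 9,803.65 = 3,296.35 kg.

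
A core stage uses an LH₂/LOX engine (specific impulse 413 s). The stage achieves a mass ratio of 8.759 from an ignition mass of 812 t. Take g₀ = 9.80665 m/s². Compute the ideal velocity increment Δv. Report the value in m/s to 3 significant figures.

v_e = Isp · g₀ = 413 × 9.80665 = 4050.1 m/s.
Using Δv = v_e ln(m₀/m_f): Δv = v_e · ln(8.759) = 4050.1 × 2.1701 ≈ 8789.1 m/s.

Δv ≈ 8790 m/s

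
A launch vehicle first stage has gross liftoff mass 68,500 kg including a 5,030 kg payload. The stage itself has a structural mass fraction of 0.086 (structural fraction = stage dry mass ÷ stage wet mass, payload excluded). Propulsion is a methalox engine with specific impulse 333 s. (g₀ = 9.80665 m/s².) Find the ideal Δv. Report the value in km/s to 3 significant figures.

Stage wet mass = m₀ − payload = 68,500 − 5,030 = 63,470 kg.
Stage dry mass = ε × stage wet mass = 0.086 × 63,470 = 5,458.42 kg.
Burnout mass m_f = stage dry + payload = 5,458.42 + 5,030 = 10,488.42 kg.
v_e = Isp · g₀ = 333 × 9.80665 = 3265.6 m/s.
Δv = v_e · ln(68,500/10,488.42) = 3265.6 × ln(6.531) = 3265.6 × 1.8766 ≈ 6128 m/s.

Δv ≈ 6.13 km/s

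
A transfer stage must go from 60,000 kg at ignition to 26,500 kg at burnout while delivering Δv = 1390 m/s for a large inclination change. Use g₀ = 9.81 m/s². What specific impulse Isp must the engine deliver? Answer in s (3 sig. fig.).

ln(m₀/m_f) = ln(60000/26500) = ln(2.264) = 0.8172.
Using Δv = v_e ln(m₀/m_f): v_e = Δv / ln(m₀/m_f) = 1390 / 0.8172 = 1700.9 m/s.
Isp = v_e / g₀ = 1700.9 / 9.81 = 173.4 s.

Isp ≈ 173 s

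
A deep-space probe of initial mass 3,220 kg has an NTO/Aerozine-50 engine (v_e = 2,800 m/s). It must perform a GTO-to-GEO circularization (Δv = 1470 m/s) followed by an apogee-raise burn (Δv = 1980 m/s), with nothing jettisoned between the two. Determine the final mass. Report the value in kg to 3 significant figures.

After the first burn: m = 3220 × exp(−1470/2800.0) = 3220 × 0.59156 = 1,904.82 kg.
After the second burn: m = 1,904.82 × exp(−1980/2800.0) = 1,904.82 × 0.49305 = 939.172 kg.

final mass ≈ 939 kg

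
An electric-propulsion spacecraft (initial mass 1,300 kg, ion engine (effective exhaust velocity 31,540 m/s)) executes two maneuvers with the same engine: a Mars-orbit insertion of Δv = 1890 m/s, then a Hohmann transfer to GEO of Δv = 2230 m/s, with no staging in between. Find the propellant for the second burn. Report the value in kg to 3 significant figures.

After the first burn: m = 1300 × exp(−1890/31540.0) = 1300 × 0.94184 = 1,224.39 kg.
After the second burn: m = 1,224.39 × exp(−2230/31540.0) = 1,224.39 × 0.93174 = 1,140.81 kg.
Second-burn propellant = 1,224.39 − 1,140.81 = 83.58 kg.

propellant for the second burn ≈ 83.6 kg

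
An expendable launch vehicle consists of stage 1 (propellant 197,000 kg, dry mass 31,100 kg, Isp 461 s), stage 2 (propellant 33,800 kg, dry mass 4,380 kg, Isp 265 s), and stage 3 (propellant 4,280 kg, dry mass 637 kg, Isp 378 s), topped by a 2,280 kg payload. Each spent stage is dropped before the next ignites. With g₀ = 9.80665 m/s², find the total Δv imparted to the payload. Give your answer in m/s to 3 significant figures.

Ignition mass of stage 1 = 197,000+31,100 + 33,800+4,380 + 4,280+637 + 2,280 = 273,477 kg.
Stage 1: m₀ = 273,477 kg, m_f = 273,477 − 197,000 = 76,477 kg; Δv = 461×9.80665×ln(3.576) = 4520.9×1.2742 ≈ 5761 m/s.
Stage 2: m₀ = 45,377 kg, m_f = 45,377 − 33,800 = 11,577 kg; Δv = 265×9.80665×ln(3.92) = 2598.8×1.3660 ≈ 3550 m/s.
Stage 3: m₀ = 7,197 kg, m_f = 7,197 − 4,280 = 2,917 kg; Δv = 378×9.80665×ln(2.467) = 3706.9×0.9031 ≈ 3348 m/s.
Total Δv = 5761 + 3550 + 3348 = 12659 m/s.

Δv ≈ 12700 m/s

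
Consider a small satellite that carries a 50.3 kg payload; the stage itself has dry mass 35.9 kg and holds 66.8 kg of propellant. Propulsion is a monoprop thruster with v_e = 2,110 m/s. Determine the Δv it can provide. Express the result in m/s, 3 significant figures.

Δv ≈ 1210 m/s

m₀ = payload + dry + propellant = 50.3 + 35.9 + 66.8 = 153 kg.
m_f = payload + dry = 50.3 + 35.9 = 86.2 kg.
From the ideal rocket equation, Δv = v_e · ln(m₀/m_f) = 2110.0 × ln(1.775) = 2110.0 × 0.5738 ≈ 1210.6 m/s.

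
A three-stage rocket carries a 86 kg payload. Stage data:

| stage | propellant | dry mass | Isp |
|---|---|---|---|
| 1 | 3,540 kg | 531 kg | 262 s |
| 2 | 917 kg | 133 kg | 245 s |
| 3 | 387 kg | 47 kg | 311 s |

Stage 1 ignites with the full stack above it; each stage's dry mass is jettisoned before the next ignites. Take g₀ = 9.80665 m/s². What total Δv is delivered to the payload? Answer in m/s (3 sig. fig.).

Ignition mass of stage 1 = 3,540+531 + 917+133 + 387+47 + 86 = 5,641 kg.
Stage 1: m₀ = 5,641 kg, m_f = 5,641 − 3,540 = 2,101 kg; Δv = 262×9.80665×ln(2.685) = 2569.3×0.9876 ≈ 2538 m/s.
Stage 2: m₀ = 1,570 kg, m_f = 1,570 − 917 = 653 kg; Δv = 245×9.80665×ln(2.404) = 2402.6×0.8773 ≈ 2108 m/s.
Stage 3: m₀ = 520 kg, m_f = 520 − 387 = 133 kg; Δv = 311×9.80665×ln(3.91) = 3049.9×1.3635 ≈ 4158 m/s.
Total Δv = 2538 + 2108 + 4158 = 8804 m/s.

Δv ≈ 8800 m/s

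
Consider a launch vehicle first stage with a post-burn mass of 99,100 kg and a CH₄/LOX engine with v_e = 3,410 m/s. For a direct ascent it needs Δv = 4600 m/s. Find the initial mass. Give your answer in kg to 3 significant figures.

initial mass ≈ 382000 kg

m₀/m_f = exp(Δv / v_e) = exp(4600 / 3410.0) = exp(1.3490) = 3.8535.
m₀ = m_f × 3.8535 = 99,100 × 3.8535 = 381,882 kg.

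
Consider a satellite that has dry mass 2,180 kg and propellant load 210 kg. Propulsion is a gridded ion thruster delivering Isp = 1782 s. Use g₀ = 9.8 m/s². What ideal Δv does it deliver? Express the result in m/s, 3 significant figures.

Δv ≈ 1610 m/s

v_e = Isp · g₀ = 1782 × 9.8 = 17463.6 m/s.
m₀ = m_dry + m_prop = 2,180 + 210 = 2,390 kg.
Using Δv = v_e ln(m₀/m_f): Δv = v_e · ln(m₀/m_f) = 17463.6 × ln(1.096) = 17463.6 × 0.0920 ≈ 1606.1 m/s.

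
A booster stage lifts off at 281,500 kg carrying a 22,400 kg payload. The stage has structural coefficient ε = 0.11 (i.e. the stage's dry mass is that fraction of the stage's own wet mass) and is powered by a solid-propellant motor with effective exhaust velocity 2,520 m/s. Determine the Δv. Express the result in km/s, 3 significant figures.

Δv ≈ 4.31 km/s

Stage wet mass = m₀ − payload = 281,500 − 22,400 = 259,100 kg.
Stage dry mass = ε × stage wet mass = 0.11 × 259,100 = 28,501 kg.
Burnout mass m_f = stage dry + payload = 28,501 + 22,400 = 50,901 kg.
From the ideal rocket equation, Δv = v_e · ln(281,500/50,901) = 2520.0 × ln(5.53) = 2520.0 × 1.7102 ≈ 4310 m/s.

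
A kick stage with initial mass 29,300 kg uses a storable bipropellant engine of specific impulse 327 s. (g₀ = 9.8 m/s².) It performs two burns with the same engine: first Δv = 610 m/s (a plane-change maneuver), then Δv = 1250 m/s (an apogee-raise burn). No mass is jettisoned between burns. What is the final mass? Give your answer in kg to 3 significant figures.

v_e = Isp · g₀ = 327 × 9.8 = 3204.6 m/s.
After the first burn: m = 29300 × exp(−610/3204.6) = 29300 × 0.82667 = 24,221.4 kg.
After the second burn: m = 24,221.4 × exp(−1250/3204.6) = 24,221.4 × 0.67701 = 16,398.1 kg.

final mass ≈ 16400 kg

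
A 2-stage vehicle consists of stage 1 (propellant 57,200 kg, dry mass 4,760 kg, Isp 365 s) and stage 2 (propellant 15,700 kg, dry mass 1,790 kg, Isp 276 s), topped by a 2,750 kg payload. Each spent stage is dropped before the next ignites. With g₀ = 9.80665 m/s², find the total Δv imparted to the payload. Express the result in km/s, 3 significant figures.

Δv ≈ 8.31 km/s

Ignition mass of stage 1 = 57,200+4,760 + 15,700+1,790 + 2,750 = 82,200 kg.
Stage 1: m₀ = 82,200 kg, m_f = 82,200 − 57,200 = 25,000 kg; Δv = 365×9.80665×ln(3.288) = 3579.4×1.1903 ≈ 4261 m/s.
Stage 2: m₀ = 20,240 kg, m_f = 20,240 − 15,700 = 4,540 kg; Δv = 276×9.80665×ln(4.458) = 2706.6×1.4947 ≈ 4046 m/s.
Total Δv = 4261 + 4046 = 8307 m/s.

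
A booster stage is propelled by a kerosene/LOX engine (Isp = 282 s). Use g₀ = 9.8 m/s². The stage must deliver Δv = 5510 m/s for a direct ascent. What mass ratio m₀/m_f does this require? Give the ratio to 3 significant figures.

v_e = Isp · g₀ = 282 × 9.8 = 2763.6 m/s.
m₀/m_f = exp(Δv / v_e) = exp(5510 / 2763.6) = exp(1.9938) = 7.3432.

mass ratio ≈ 7.34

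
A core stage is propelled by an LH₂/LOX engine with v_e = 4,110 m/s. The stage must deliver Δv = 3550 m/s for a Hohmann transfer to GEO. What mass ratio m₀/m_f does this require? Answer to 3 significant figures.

Rocket equation: m₀/m_f = exp(Δv / v_e) = exp(3550 / 4110.0) = exp(0.8637) = 2.3720.

mass ratio ≈ 2.37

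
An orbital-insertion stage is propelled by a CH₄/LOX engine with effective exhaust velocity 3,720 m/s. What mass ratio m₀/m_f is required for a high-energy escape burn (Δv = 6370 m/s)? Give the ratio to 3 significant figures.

mass ratio ≈ 5.54

By the Tsiolkovsky rocket equation, m₀/m_f = exp(Δv / v_e) = exp(6370 / 3720.0) = exp(1.7124) = 5.5421.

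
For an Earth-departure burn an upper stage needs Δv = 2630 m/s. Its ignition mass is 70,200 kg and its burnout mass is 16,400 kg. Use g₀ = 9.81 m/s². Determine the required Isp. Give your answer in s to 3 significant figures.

Isp ≈ 184 s

ln(m₀/m_f) = ln(70200/16400) = ln(4.28) = 1.4541.
v_e = Δv / ln(m₀/m_f) = 2630 / 1.4541 = 1808.7 m/s.
Isp = v_e / g₀ = 1808.7 / 9.81 = 184.4 s.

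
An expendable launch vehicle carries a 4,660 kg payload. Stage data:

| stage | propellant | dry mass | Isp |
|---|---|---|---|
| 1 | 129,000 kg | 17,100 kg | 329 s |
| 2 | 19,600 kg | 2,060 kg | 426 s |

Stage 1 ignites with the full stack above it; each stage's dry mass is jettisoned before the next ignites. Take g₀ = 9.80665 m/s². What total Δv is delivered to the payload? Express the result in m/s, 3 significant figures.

Ignition mass of stage 1 = 129,000+17,100 + 19,600+2,060 + 4,660 = 172,420 kg.
Stage 1: m₀ = 172,420 kg, m_f = 172,420 − 129,000 = 43,420 kg; Δv = 329×9.80665×ln(3.971) = 3226.4×1.3790 ≈ 4449 m/s.
Stage 2: m₀ = 26,320 kg, m_f = 26,320 − 19,600 = 6,720 kg; Δv = 426×9.80665×ln(3.917) = 4177.6×1.3652 ≈ 5703 m/s.
Total Δv = 4449 + 5703 = 10152 m/s.

Δv ≈ 10200 m/s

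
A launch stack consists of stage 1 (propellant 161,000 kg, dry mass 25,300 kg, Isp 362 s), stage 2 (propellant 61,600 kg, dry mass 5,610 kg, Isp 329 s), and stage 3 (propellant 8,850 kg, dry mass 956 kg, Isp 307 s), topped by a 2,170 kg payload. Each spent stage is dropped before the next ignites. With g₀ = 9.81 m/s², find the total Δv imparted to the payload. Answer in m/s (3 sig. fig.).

Δv ≈ 12200 m/s

Ignition mass of stage 1 = 161,000+25,300 + 61,600+5,610 + 8,850+956 + 2,170 = 265,486 kg.
Stage 1: m₀ = 265,486 kg, m_f = 265,486 − 161,000 = 104,486 kg; Δv = 362×9.81×ln(2.541) = 3551.2×0.9325 ≈ 3312 m/s.
Stage 2: m₀ = 79,186 kg, m_f = 79,186 − 61,600 = 17,586 kg; Δv = 329×9.81×ln(4.503) = 3227.5×1.5047 ≈ 4856 m/s.
Stage 3: m₀ = 11,976 kg, m_f = 11,976 − 8,850 = 3,126 kg; Δv = 307×9.81×ln(3.831) = 3011.7×1.3432 ≈ 4045 m/s.
Total Δv = 3312 + 4856 + 4045 = 12213 m/s.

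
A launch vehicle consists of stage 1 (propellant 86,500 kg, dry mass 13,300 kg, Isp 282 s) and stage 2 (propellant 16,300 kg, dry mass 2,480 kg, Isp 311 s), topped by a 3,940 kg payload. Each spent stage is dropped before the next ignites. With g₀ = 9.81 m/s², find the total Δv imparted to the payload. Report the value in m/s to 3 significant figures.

Ignition mass of stage 1 = 86,500+13,300 + 16,300+2,480 + 3,940 = 122,520 kg.
Stage 1: m₀ = 122,520 kg, m_f = 122,520 − 86,500 = 36,020 kg; Δv = 282×9.81×ln(3.401) = 2766.4×1.2242 ≈ 3387 m/s.
Stage 2: m₀ = 22,720 kg, m_f = 22,720 − 16,300 = 6,420 kg; Δv = 311×9.81×ln(3.539) = 3050.9×1.2638 ≈ 3856 m/s.
Total Δv = 3387 + 3856 = 7243 m/s.

Δv ≈ 7240 m/s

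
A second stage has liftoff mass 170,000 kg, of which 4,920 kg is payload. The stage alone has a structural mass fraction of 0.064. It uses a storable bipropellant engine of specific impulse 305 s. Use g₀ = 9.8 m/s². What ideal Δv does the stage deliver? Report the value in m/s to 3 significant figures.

Stage wet mass = m₀ − payload = 170,000 − 4,920 = 165,080 kg.
Stage dry mass = ε × stage wet mass = 0.064 × 165,080 = 10,565.1 kg.
Burnout mass m_f = stage dry + payload = 10,565.1 + 4,920 = 15,485.1 kg.
v_e = Isp · g₀ = 305 × 9.8 = 2989.0 m/s.
Using Δv = v_e ln(m₀/m_f): Δv = v_e · ln(170,000/15,485.1) = 2989.0 × ln(10.98) = 2989.0 × 2.3959 ≈ 7161 m/s.

Δv ≈ 7160 m/s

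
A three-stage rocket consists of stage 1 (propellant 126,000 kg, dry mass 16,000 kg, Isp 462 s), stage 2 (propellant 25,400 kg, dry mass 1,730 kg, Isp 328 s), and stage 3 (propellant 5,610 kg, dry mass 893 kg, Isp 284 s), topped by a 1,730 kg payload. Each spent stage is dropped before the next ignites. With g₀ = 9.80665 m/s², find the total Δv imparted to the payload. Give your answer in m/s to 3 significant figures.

Ignition mass of stage 1 = 126,000+16,000 + 25,400+1,730 + 5,610+893 + 1,730 = 177,363 kg.
Stage 1: m₀ = 177,363 kg, m_f = 177,363 − 126,000 = 51,363 kg; Δv = 462×9.80665×ln(3.453) = 4530.7×1.2393 ≈ 5615 m/s.
Stage 2: m₀ = 35,363 kg, m_f = 35,363 − 25,400 = 9,963 kg; Δv = 328×9.80665×ln(3.549) = 3216.6×1.2668 ≈ 4075 m/s.
Stage 3: m₀ = 8,233 kg, m_f = 8,233 − 5,610 = 2,623 kg; Δv = 284×9.80665×ln(3.139) = 2785.1×1.1438 ≈ 3186 m/s.
Total Δv = 5615 + 4075 + 3186 = 12876 m/s.

Δv ≈ 12900 m/s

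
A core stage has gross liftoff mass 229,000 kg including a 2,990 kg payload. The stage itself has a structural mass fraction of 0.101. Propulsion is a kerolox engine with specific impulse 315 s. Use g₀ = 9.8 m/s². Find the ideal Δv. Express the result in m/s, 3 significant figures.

Δv ≈ 6740 m/s

Stage wet mass = m₀ − payload = 229,000 − 2,990 = 226,010 kg.
Stage dry mass = ε × stage wet mass = 0.101 × 226,010 = 22,827 kg.
Burnout mass m_f = stage dry + payload = 22,827 + 2,990 = 25,817 kg.
v_e = Isp · g₀ = 315 × 9.8 = 3087.0 m/s.
Δv = v_e · ln(229,000/25,817) = 3087.0 × ln(8.87) = 3087.0 × 2.1827 ≈ 6738 m/s.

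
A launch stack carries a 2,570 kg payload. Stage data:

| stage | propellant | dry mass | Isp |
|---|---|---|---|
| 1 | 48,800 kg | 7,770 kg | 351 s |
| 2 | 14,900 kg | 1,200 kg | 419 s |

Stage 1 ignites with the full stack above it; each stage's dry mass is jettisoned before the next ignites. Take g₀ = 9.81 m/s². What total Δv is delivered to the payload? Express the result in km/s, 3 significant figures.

Δv ≈ 10.2 km/s

Ignition mass of stage 1 = 48,800+7,770 + 14,900+1,200 + 2,570 = 75,240 kg.
Stage 1: m₀ = 75,240 kg, m_f = 75,240 − 48,800 = 26,440 kg; Δv = 351×9.81×ln(2.846) = 3443.3×1.0458 ≈ 3601 m/s.
Stage 2: m₀ = 18,670 kg, m_f = 18,670 − 14,900 = 3,770 kg; Δv = 419×9.81×ln(4.952) = 4110.4×1.5998 ≈ 6576 m/s.
Total Δv = 3601 + 6576 = 10177 m/s.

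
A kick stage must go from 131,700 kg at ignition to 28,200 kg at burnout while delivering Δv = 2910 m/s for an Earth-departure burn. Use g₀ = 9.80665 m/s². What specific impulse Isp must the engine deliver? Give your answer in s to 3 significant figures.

ln(m₀/m_f) = ln(131700/28200) = ln(4.67) = 1.5412.
v_e = Δv / ln(m₀/m_f) = 2910 / 1.5412 = 1888.1 m/s.
Isp = v_e / g₀ = 1888.1 / 9.80665 = 192.5 s.

Isp ≈ 193 s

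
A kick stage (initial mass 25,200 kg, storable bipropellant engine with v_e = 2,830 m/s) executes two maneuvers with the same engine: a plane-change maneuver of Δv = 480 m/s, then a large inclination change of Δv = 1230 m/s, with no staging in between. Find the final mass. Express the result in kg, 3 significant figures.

final mass ≈ 13800 kg

After the first burn: m = 25200 × exp(−480/2830.0) = 25200 × 0.84399 = 21,268.5 kg.
After the second burn: m = 21,268.5 × exp(−1230/2830.0) = 21,268.5 × 0.64750 = 13,771.4 kg.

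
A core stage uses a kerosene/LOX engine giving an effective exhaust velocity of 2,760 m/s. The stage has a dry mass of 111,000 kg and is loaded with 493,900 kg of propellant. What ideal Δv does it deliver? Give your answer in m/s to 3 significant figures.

Δv ≈ 4680 m/s

m₀ = m_dry + m_prop = 111,000 + 493,900 = 604,900 kg.
From the ideal rocket equation, Δv = v_e · ln(m₀/m_f) = 2760.0 × ln(5.45) = 2760.0 × 1.6955 ≈ 4679.7 m/s.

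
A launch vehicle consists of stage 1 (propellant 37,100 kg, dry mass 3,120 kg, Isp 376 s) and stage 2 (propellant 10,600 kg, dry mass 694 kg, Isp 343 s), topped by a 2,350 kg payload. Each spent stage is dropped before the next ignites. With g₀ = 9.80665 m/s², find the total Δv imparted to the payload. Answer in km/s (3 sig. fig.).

Δv ≈ 9.35 km/s

Ignition mass of stage 1 = 37,100+3,120 + 10,600+694 + 2,350 = 53,864 kg.
Stage 1: m₀ = 53,864 kg, m_f = 53,864 − 37,100 = 16,764 kg; Δv = 376×9.80665×ln(3.213) = 3687.3×1.1672 ≈ 4304 m/s.
Stage 2: m₀ = 13,644 kg, m_f = 13,644 − 10,600 = 3,044 kg; Δv = 343×9.80665×ln(4.482) = 3363.7×1.5001 ≈ 5046 m/s.
Total Δv = 4304 + 5046 = 9350 m/s.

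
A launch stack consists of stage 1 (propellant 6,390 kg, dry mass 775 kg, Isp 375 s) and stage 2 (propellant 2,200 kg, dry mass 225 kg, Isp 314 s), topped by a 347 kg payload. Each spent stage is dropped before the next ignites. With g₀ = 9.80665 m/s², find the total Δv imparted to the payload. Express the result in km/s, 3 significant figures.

Ignition mass of stage 1 = 6,390+775 + 2,200+225 + 347 = 9,937 kg.
Stage 1: m₀ = 9,937 kg, m_f = 9,937 − 6,390 = 3,547 kg; Δv = 375×9.80665×ln(2.802) = 3677.5×1.0302 ≈ 3788 m/s.
Stage 2: m₀ = 2,772 kg, m_f = 2,772 − 2,200 = 572 kg; Δv = 314×9.80665×ln(4.846) = 3079.3×1.5782 ≈ 4860 m/s.
Total Δv = 3788 + 4860 = 8648 m/s.

Δv ≈ 8.65 km/s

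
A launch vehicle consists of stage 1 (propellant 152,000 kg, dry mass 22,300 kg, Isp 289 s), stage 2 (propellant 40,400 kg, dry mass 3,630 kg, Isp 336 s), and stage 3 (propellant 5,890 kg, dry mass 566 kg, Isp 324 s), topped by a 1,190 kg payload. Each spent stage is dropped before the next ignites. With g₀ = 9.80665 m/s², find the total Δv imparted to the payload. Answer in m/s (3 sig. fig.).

Ignition mass of stage 1 = 152,000+22,300 + 40,400+3,630 + 5,890+566 + 1,190 = 225,976 kg.
Stage 1: m₀ = 225,976 kg, m_f = 225,976 − 152,000 = 73,976 kg; Δv = 289×9.80665×ln(3.055) = 2834.1×1.1167 ≈ 3165 m/s.
Stage 2: m₀ = 51,676 kg, m_f = 51,676 − 40,400 = 11,276 kg; Δv = 336×9.80665×ln(4.583) = 3295.0×1.5223 ≈ 5016 m/s.
Stage 3: m₀ = 7,646 kg, m_f = 7,646 − 5,890 = 1,756 kg; Δv = 324×9.80665×ln(4.354) = 3177.4×1.4711 ≈ 4674 m/s.
Total Δv = 3165 + 5016 + 4674 = 12855 m/s.

Δv ≈ 12900 m/s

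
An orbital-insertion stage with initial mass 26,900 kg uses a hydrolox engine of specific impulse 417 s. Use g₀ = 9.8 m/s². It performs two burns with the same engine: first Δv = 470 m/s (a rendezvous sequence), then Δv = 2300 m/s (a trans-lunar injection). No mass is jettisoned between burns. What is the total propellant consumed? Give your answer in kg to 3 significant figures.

v_e = Isp · g₀ = 417 × 9.8 = 4086.6 m/s.
After the first burn: m = 26900 × exp(−470/4086.6) = 26900 × 0.89136 = 23,977.6 kg.
After the second burn: m = 23,977.6 × exp(−2300/4086.6) = 23,977.6 × 0.56960 = 13,657.6 kg.
Total propellant = m₀ − m_final = 26900 − 13,657.6 = 13,242.4 kg.

total propellant consumed ≈ 13200 kg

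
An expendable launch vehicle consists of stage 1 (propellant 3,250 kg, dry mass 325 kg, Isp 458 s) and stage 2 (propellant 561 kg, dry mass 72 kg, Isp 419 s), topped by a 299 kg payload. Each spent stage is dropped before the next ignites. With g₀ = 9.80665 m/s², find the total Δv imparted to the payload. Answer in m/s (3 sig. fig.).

Δv ≈ 9520 m/s

Ignition mass of stage 1 = 3,250+325 + 561+72 + 299 = 4,507 kg.
Stage 1: m₀ = 4,507 kg, m_f = 4,507 − 3,250 = 1,257 kg; Δv = 458×9.80665×ln(3.586) = 4491.4×1.2769 ≈ 5735 m/s.
Stage 2: m₀ = 932 kg, m_f = 932 − 561 = 371 kg; Δv = 419×9.80665×ln(2.512) = 4109.0×0.9211 ≈ 3785 m/s.
Total Δv = 5735 + 3785 = 9520 m/s.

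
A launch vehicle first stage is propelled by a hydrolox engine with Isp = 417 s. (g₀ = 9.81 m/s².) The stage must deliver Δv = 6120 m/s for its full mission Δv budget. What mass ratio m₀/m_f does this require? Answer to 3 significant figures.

mass ratio ≈ 4.46

v_e = Isp · g₀ = 417 × 9.81 = 4090.8 m/s.
Rocket equation: m₀/m_f = exp(Δv / v_e) = exp(6120 / 4090.8) = exp(1.4961) = 4.4640.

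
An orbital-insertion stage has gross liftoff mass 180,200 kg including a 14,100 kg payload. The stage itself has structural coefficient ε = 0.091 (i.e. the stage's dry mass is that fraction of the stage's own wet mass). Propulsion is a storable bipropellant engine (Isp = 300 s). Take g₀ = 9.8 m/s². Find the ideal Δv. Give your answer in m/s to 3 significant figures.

Stage wet mass = m₀ − payload = 180,200 − 14,100 = 166,100 kg.
Stage dry mass = ε × stage wet mass = 0.091 × 166,100 = 15,115.1 kg.
Burnout mass m_f = stage dry + payload = 15,115.1 + 14,100 = 29,215.1 kg.
v_e = Isp · g₀ = 300 × 9.8 = 2940.0 m/s.
Δv = v_e · ln(180,200/29,215.1) = 2940.0 × ln(6.168) = 2940.0 × 1.8194 ≈ 5349 m/s.

Δv ≈ 5350 m/s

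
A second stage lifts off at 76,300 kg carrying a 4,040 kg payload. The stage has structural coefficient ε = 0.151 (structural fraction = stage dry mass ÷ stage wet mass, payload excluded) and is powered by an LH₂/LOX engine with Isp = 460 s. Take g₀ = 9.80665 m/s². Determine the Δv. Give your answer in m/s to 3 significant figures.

Δv ≈ 7350 m/s

Stage wet mass = m₀ − payload = 76,300 − 4,040 = 72,260 kg.
Stage dry mass = ε × stage wet mass = 0.151 × 72,260 = 10,911.3 kg.
Burnout mass m_f = stage dry + payload = 10,911.3 + 4,040 = 14,951.3 kg.
v_e = Isp · g₀ = 460 × 9.80665 = 4511.1 m/s.
Using Δv = v_e ln(m₀/m_f): Δv = v_e · ln(76,300/14,951.3) = 4511.1 × ln(5.103) = 4511.1 × 1.6299 ≈ 7352 m/s.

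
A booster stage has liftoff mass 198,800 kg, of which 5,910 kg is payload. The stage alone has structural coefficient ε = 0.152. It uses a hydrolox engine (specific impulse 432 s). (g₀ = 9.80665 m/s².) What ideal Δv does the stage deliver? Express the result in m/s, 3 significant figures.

Stage wet mass = m₀ − payload = 198,800 − 5,910 = 192,890 kg.
Stage dry mass = ε × stage wet mass = 0.152 × 192,890 = 29,319.3 kg.
Burnout mass m_f = stage dry + payload = 29,319.3 + 5,910 = 35,229.3 kg.
v_e = Isp · g₀ = 432 × 9.80665 = 4236.5 m/s.
From the ideal rocket equation, Δv = v_e · ln(198,800/35,229.3) = 4236.5 × ln(5.643) = 4236.5 × 1.7304 ≈ 7331 m/s.

Δv ≈ 7330 m/s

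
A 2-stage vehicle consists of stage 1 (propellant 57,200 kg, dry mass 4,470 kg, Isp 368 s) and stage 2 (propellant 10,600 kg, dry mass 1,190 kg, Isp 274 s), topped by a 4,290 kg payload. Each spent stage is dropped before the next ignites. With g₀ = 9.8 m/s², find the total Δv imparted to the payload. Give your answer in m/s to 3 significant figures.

Δv ≈ 7690 m/s

Ignition mass of stage 1 = 57,200+4,470 + 10,600+1,190 + 4,290 = 77,750 kg.
Stage 1: m₀ = 77,750 kg, m_f = 77,750 − 57,200 = 20,550 kg; Δv = 368×9.8×ln(3.783) = 3606.4×1.3306 ≈ 4799 m/s.
Stage 2: m₀ = 16,080 kg, m_f = 16,080 − 10,600 = 5,480 kg; Δv = 274×9.8×ln(2.934) = 2685.2×1.0765 ≈ 2891 m/s.
Total Δv = 4799 + 2891 = 7690 m/s.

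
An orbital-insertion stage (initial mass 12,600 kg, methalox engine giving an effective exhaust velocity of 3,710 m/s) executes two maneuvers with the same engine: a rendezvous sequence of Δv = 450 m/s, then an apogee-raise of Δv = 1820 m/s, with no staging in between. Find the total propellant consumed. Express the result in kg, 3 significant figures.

After the first burn: m = 12600 × exp(−450/3710.0) = 12600 × 0.88577 = 11,160.7 kg.
After the second burn: m = 11,160.7 × exp(−1820/3710.0) = 11,160.7 × 0.61228 = 6,833.47 kg.
Total propellant = m₀ − m_final = 12600 − 6,833.47 = 5,766.53 kg.

total propellant consumed ≈ 5770 kg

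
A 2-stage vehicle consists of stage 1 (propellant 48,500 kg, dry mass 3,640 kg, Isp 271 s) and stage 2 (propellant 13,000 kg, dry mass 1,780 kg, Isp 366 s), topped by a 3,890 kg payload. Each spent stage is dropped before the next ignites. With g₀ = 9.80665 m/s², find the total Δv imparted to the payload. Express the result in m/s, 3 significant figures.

Δv ≈ 7350 m/s

Ignition mass of stage 1 = 48,500+3,640 + 13,000+1,780 + 3,890 = 70,810 kg.
Stage 1: m₀ = 70,810 kg, m_f = 70,810 − 48,500 = 22,310 kg; Δv = 271×9.80665×ln(3.174) = 2657.6×1.1550 ≈ 3069 m/s.
Stage 2: m₀ = 18,670 kg, m_f = 18,670 − 13,000 = 5,670 kg; Δv = 366×9.80665×ln(3.293) = 3589.2×1.1917 ≈ 4277 m/s.
Total Δv = 3069 + 4277 = 7346 m/s.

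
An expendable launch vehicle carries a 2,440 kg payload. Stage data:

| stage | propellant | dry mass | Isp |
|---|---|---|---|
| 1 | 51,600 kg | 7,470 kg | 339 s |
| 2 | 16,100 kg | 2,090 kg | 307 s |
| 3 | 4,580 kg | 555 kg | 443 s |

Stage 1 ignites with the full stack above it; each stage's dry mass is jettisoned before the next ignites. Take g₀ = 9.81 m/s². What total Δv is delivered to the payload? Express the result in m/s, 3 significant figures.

Ignition mass of stage 1 = 51,600+7,470 + 16,100+2,090 + 4,580+555 + 2,440 = 84,835 kg.
Stage 1: m₀ = 84,835 kg, m_f = 84,835 − 51,600 = 33,235 kg; Δv = 339×9.81×ln(2.553) = 3325.6×0.9371 ≈ 3116 m/s.
Stage 2: m₀ = 25,765 kg, m_f = 25,765 − 16,100 = 9,665 kg; Δv = 307×9.81×ln(2.666) = 3011.7×0.9805 ≈ 2953 m/s.
Stage 3: m₀ = 7,575 kg, m_f = 7,575 − 4,580 = 2,995 kg; Δv = 443×9.81×ln(2.529) = 4345.8×0.9279 ≈ 4033 m/s.
Total Δv = 3116 + 2953 + 4033 = 10102 m/s.

Δv ≈ 10100 m/s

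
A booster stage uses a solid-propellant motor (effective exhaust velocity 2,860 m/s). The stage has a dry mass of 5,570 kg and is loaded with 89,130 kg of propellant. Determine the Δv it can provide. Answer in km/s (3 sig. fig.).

Δv ≈ 8.10 km/s

m₀ = m_dry + m_prop = 5,570 + 89,130 = 94,700 kg.
From the ideal rocket equation, Δv = v_e · ln(m₀/m_f) = 2860.0 × ln(17) = 2860.0 × 2.8333 ≈ 8103.3 m/s.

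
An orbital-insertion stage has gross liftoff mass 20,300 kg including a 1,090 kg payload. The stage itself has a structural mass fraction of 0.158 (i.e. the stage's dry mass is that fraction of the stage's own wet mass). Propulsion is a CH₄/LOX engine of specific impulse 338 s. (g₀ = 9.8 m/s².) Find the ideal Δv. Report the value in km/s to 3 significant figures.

Δv ≈ 5.28 km/s

Stage wet mass = m₀ − payload = 20,300 − 1,090 = 19,210 kg.
Stage dry mass = ε × stage wet mass = 0.158 × 19,210 = 3,035.18 kg.
Burnout mass m_f = stage dry + payload = 3,035.18 + 1,090 = 4,125.18 kg.
v_e = Isp · g₀ = 338 × 9.8 = 3312.4 m/s.
Rocket equation: Δv = v_e · ln(20,300/4,125.18) = 3312.4 × ln(4.921) = 3312.4 × 1.5935 ≈ 5278 m/s.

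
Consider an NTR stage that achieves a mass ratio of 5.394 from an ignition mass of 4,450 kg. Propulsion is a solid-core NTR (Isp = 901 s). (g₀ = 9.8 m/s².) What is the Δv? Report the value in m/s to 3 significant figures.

v_e = Isp · g₀ = 901 × 9.8 = 8829.8 m/s.
Δv = v_e · ln(5.394) = 8829.8 × 1.6853 ≈ 14880.7 m/s.

Δv ≈ 14900 m/s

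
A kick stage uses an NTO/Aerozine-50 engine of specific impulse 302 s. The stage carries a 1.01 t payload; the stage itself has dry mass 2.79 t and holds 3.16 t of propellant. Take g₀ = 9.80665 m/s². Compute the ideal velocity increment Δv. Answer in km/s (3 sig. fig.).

Δv ≈ 1.79 km/s

v_e = Isp · g₀ = 302 × 9.80665 = 2961.6 m/s.
m₀ = payload + dry + propellant = 1.01 + 2.79 + 3.16 = 6.96 t.
m_f = payload + dry = 1.01 + 2.79 = 3.8 t.
From the ideal rocket equation, Δv = v_e · ln(m₀/m_f) = 2961.6 × ln(1.832) = 2961.6 × 0.6052 ≈ 1792.3 m/s.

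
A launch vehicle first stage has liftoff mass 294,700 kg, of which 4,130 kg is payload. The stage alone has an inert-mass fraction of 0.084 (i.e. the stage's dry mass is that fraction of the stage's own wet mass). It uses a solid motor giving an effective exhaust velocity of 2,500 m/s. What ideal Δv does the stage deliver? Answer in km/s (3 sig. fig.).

Δv ≈ 5.84 km/s

Stage wet mass = m₀ − payload = 294,700 − 4,130 = 290,570 kg.
Stage dry mass = ε × stage wet mass = 0.084 × 290,570 = 24,407.9 kg.
Burnout mass m_f = stage dry + payload = 24,407.9 + 4,130 = 28,537.9 kg.
From the ideal rocket equation, Δv = v_e · ln(294,700/28,537.9) = 2500.0 × ln(10.33) = 2500.0 × 2.3347 ≈ 5837 m/s.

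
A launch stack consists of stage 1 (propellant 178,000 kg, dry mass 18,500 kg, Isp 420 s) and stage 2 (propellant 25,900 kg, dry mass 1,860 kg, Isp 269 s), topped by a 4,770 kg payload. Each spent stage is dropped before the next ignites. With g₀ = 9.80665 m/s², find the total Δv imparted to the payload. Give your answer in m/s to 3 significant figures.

Ignition mass of stage 1 = 178,000+18,500 + 25,900+1,860 + 4,770 = 229,030 kg.
Stage 1: m₀ = 229,030 kg, m_f = 229,030 − 178,000 = 51,030 kg; Δv = 420×9.80665×ln(4.488) = 4118.8×1.5014 ≈ 6184 m/s.
Stage 2: m₀ = 32,530 kg, m_f = 32,530 − 25,900 = 6,630 kg; Δv = 269×9.80665×ln(4.906) = 2638.0×1.5906 ≈ 4196 m/s.
Total Δv = 6184 + 4196 = 10380 m/s.

Δv ≈ 10400 m/s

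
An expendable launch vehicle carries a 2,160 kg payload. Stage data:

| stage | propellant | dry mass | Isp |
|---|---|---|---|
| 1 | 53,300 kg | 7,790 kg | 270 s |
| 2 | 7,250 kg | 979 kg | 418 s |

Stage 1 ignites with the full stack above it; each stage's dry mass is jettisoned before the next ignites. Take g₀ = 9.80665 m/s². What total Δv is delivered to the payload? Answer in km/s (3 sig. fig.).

Ignition mass of stage 1 = 53,300+7,790 + 7,250+979 + 2,160 = 71,479 kg.
Stage 1: m₀ = 71,479 kg, m_f = 71,479 − 53,300 = 18,179 kg; Δv = 270×9.80665×ln(3.932) = 2647.8×1.3691 ≈ 3625 m/s.
Stage 2: m₀ = 10,389 kg, m_f = 10,389 − 7,250 = 3,139 kg; Δv = 418×9.80665×ln(3.31) = 4099.2×1.1968 ≈ 4906 m/s.
Total Δv = 3625 + 4906 = 8531 m/s.

Δv ≈ 8.53 km/s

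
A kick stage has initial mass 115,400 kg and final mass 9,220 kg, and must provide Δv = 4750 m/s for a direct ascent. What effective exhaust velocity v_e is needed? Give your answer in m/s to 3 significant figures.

ln(m₀/m_f) = ln(115400/9220) = ln(12.52) = 2.5270.
v_e = Δv / ln(m₀/m_f) = 4750 / 2.5270 = 1879.7 m/s.

v_e ≈ 1880 m/s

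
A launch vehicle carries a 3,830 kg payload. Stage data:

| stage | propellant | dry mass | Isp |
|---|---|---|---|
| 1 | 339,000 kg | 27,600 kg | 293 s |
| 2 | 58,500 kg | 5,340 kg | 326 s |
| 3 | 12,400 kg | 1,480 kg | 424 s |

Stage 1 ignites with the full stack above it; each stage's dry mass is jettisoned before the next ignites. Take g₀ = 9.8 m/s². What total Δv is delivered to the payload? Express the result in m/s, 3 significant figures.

Ignition mass of stage 1 = 339,000+27,600 + 58,500+5,340 + 12,400+1,480 + 3,830 = 448,150 kg.
Stage 1: m₀ = 448,150 kg, m_f = 448,150 − 339,000 = 109,150 kg; Δv = 293×9.8×ln(4.106) = 2871.4×1.4124 ≈ 4056 m/s.
Stage 2: m₀ = 81,550 kg, m_f = 81,550 − 58,500 = 23,050 kg; Δv = 326×9.8×ln(3.538) = 3194.8×1.2636 ≈ 4037 m/s.
Stage 3: m₀ = 17,710 kg, m_f = 17,710 − 12,400 = 5,310 kg; Δv = 424×9.8×ln(3.335) = 4155.2×1.2045 ≈ 5005 m/s.
Total Δv = 4056 + 4037 + 5005 = 13098 m/s.

Δv ≈ 13100 m/s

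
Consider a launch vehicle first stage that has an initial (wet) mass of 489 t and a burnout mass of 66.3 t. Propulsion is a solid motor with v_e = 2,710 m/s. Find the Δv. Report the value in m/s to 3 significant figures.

Δv ≈ 5420 m/s

Using Δv = v_e ln(m₀/m_f): Δv = v_e · ln(m₀/m_f) = 2710.0 × ln(7.376) = 2710.0 × 1.9982 ≈ 5415.0 m/s.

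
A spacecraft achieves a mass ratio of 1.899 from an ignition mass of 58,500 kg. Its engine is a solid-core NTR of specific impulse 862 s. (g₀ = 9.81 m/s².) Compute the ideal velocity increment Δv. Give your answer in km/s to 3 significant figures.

Δv ≈ 5.42 km/s

v_e = Isp · g₀ = 862 × 9.81 = 8456.2 m/s.
By the Tsiolkovsky rocket equation, Δv = v_e · ln(1.899) = 8456.2 × 0.6413 ≈ 5423.2 m/s.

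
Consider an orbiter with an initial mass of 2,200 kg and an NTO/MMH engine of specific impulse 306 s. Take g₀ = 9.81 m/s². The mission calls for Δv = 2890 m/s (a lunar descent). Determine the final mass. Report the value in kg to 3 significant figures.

final mass ≈ 840 kg

v_e = Isp · g₀ = 306 × 9.81 = 3001.9 m/s.
m₀/m_f = exp(Δv / v_e) = exp(2890 / 3001.9) = exp(0.9627) = 2.6189.
m_f = m₀ / 2.6189 = 2,200 / 2.6189 = 840.047 kg.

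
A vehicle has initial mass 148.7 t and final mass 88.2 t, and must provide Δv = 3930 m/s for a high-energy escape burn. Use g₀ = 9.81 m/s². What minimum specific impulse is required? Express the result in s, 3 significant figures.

Isp ≈ 767 s

ln(m₀/m_f) = ln(148700/88200) = ln(1.686) = 0.5223.
v_e = Δv / ln(m₀/m_f) = 3930 / 0.5223 = 7524.1 m/s.
Isp = v_e / g₀ = 7524.1 / 9.81 = 767.0 s.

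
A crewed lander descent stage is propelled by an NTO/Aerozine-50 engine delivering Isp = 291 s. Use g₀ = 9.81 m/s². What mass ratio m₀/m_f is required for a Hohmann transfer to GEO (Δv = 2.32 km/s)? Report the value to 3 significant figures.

mass ratio ≈ 2.25

v_e = Isp · g₀ = 291 × 9.81 = 2854.7 m/s.
By the Tsiolkovsky rocket equation, m₀/m_f = exp(Δv / v_e) = exp(2320 / 2854.7) = exp(0.8127) = 2.2540.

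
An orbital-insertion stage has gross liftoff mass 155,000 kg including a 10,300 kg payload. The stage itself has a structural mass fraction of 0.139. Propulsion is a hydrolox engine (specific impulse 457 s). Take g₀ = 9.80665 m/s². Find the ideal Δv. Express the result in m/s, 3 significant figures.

Δv ≈ 7300 m/s

Stage wet mass = m₀ − payload = 155,000 − 10,300 = 144,700 kg.
Stage dry mass = ε × stage wet mass = 0.139 × 144,700 = 20,113.3 kg.
Burnout mass m_f = stage dry + payload = 20,113.3 + 10,300 = 30,413.3 kg.
v_e = Isp · g₀ = 457 × 9.80665 = 4481.6 m/s.
Using Δv = v_e ln(m₀/m_f): Δv = v_e · ln(155,000/30,413.3) = 4481.6 × ln(5.096) = 4481.6 × 1.6285 ≈ 7299 m/s.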